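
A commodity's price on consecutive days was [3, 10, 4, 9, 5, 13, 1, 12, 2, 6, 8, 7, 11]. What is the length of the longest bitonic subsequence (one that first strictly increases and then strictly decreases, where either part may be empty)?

7

inc[i] = longest strictly increasing subsequence ending at i; dec[i] = longest strictly decreasing subsequence starting at i:
i:      1  2  3  4  5  6  7  8  9 10 11 12 13
a[i]:   3 10  4  9  5 13  1 12  2  6  8  7 11
inc:    1  2  2  3  3  4  1  4  2  4  5  5  6
dec:    2  4  2  3  2  4  1  3  1  1  2  1  1
Best peak at i=6 (value 13): inc=4, dec=4, length 4+4−1 = 7.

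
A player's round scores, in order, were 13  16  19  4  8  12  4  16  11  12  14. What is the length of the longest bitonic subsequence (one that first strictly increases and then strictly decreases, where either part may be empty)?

inc[i] = longest strictly increasing subsequence ending at i; dec[i] = longest strictly decreasing subsequence starting at i:
i:      1  2  3  4  5  6  7  8  9 10 11
a[i]:  13 16 19  4  8 12  4 16 11 12 14
inc:    1  2  3  1  2  3  1  4  3  4  5
dec:    3  3  3  1  2  2  1  2  1  1  1
Best peak at i=3 (value 19): inc=3, dec=3, length 3+3−1 = 5.

5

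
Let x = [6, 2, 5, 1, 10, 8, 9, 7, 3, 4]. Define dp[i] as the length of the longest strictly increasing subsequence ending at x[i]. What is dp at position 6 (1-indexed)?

3

dp[i] = 1 + max{dp[j] : j<i, x[j]<x[i]} (or 1 if no such j):
i:      1  2  3  4  5  6  7  8  9 10
x[i]:   6  2  5  1 10  8  9  7  3  4
dp:     1  1  2  1  3  3  4  3  2  3
At index 6 the value is 3.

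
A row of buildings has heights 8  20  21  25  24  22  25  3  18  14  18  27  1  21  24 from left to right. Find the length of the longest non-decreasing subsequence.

6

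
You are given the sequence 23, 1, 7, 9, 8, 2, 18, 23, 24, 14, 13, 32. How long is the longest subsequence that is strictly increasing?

7

Let dp[i] be the length of the longest such subsequence ending at index i:
i:      1  2  3  4  5  6  7  8  9 10 11 12
a[i]:  23  1  7  9  8  2 18 23 24 14 13 32
dp:     1  1  2  3  3  2  4  5  6  4  4  7
Maximum dp value is 7.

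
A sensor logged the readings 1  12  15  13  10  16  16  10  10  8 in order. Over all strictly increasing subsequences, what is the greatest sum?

Let S[i] be the best sum of a strictly increasing subsequence ending at i:
i:      1  2  3  4  5  6  7  8  9 10
a[i]:   1 12 15 13 10 16 16 10 10  8
S:      1 13 28 26 11 44 44 11 11  9
Maximum is 44 (e.g. 1 + 12 + 15 + 16).

44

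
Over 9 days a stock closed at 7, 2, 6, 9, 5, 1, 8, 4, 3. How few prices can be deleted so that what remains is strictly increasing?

Fewest deletions = n − (longest strictly increasing subsequence).
Patience tails:
7 → extends → [7]
2 → replaces 7 → [2]
6 → extends → [2, 6]
9 → extends → [2, 6, 9]
5 → replaces 6 → [2, 5, 9]
1 → replaces 2 → [1, 5, 9]
8 → replaces 9 → [1, 5, 8]
4 → replaces 5 → [1, 4, 8]
3 → replaces 4 → [1, 3, 8]
Longest strictly increasing subsequence has length 3, so deletions = 9 − 3 = 6.

6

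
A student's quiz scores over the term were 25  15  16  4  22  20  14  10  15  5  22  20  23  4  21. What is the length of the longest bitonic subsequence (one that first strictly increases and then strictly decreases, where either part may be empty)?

8

inc[i] = longest strictly increasing subsequence ending at i; dec[i] = longest strictly decreasing subsequence starting at i:
i:      1  2  3  4  5  6  7  8  9 10 11 12 13 14 15
a[i]:  25 15 16  4 22 20 14 10 15  5 22 20 23  4 21
inc:    1  1  2  1  3  3  2  2  3  2  4  4  5  1  5
dec:    7  5  5  1  6  5  4  3  3  2  3  2  2  1  1
Best peak at i=5 (value 22): inc=3, dec=6, length 3+6−1 = 8.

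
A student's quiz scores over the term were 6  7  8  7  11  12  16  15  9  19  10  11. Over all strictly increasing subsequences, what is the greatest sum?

Let S[i] be the best sum of a strictly increasing subsequence ending at i:
i:      1  2  3  4  5  6  7  8  9 10 11 12
a[i]:   6  7  8  7 11 12 16 15  9 19 10 11
S:      6 13 21 13 32 44 60 59 30 79 40 51
Maximum is 79 (e.g. 6 + 7 + 8 + 11 + 12 + 16 + 19).

79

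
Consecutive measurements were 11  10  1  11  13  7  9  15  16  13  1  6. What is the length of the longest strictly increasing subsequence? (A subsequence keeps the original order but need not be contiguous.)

5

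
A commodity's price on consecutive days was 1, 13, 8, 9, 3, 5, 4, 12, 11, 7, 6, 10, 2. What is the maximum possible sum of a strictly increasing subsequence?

Let S[i] be the best sum of a strictly increasing subsequence ending at i:
i:      1  2  3  4  5  6  7  8  9 10 11 12 13
a[i]:   1 13  8  9  3  5  4 12 11  7  6 10  2
S:      1 14  9 18  4  9  8 30 29 16 15 28  3
Maximum is 30 (e.g. 1 + 8 + 9 + 12).

30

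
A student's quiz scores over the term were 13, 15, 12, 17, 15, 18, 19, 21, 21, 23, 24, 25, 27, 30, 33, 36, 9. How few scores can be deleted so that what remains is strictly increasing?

Fewest deletions = n − (longest strictly increasing subsequence).
Patience tails:
13 → extends → [13]
15 → extends → [13, 15]
12 → replaces 13 → [12, 15]
17 → extends → [12, 15, 17]
15 → already a tail → [12, 15, 17]
18 → extends → [12, 15, 17, 18]
19 → extends → [12, 15, 17, 18, 19]
21 → extends → [12, 15, 17, 18, 19, 21]
21 → already a tail → [12, 15, 17, 18, 19, 21]
23 → extends → [12, 15, 17, 18, 19, 21, 23]
24 → extends → [12, 15, 17, 18, 19, 21, 23, 24]
25 → extends → [12, 15, 17, 18, 19, 21, 23, 24, 25]
27 → extends → [12, 15, 17, 18, 19, 21, 23, 24, 25, 27]
30 → extends → [12, 15, 17, 18, 19, 21, 23, 24, 25, 27, 30]
33 → extends → [12, 15, 17, 18, 19, 21, 23, 24, 25, 27, 30, 33]
36 → extends → [12, 15, 17, 18, 19, 21, 23, 24, 25, 27, 30, 33, 36]
9 → replaces 12 → [9, 15, 17, 18, 19, 21, 23, 24, 25, 27, 30, 33, 36]
Longest strictly increasing subsequence has length 13, so deletions = 17 − 13 = 4.

4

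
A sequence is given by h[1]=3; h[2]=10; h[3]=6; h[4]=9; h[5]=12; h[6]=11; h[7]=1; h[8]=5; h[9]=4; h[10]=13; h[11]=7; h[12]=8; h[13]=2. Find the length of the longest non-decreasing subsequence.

5

Let dp[i] be the length of the longest such subsequence ending at index i:
i:      1  2  3  4  5  6  7  8  9 10 11 12 13
h[i]:   3 10  6  9 12 11  1  5  4 13  7  8  2
dp:     1  2  2  3  4  4  1  2  2  5  3  4  2
Maximum dp value is 5.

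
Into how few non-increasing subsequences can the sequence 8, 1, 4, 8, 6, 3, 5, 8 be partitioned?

Place each on the leftmost legal pile:
8 → new pile 1 (tops now [8])
1 → pile 1 (tops now [1])
4 → new pile 2 (tops now [1, 4])
8 → new pile 3 (tops now [1, 4, 8])
6 → pile 3 (tops now [1, 4, 6])
3 → pile 2 (tops now [1, 3, 6])
5 → pile 3 (tops now [1, 3, 5])
8 → new pile 4 (tops now [1, 3, 5, 8])
Four piles.

4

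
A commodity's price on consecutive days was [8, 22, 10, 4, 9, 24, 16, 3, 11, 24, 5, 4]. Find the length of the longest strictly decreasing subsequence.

Negate each value so 'decreasing' becomes 'increasing', then run patience tails on the negated sequence:
-8 → extends → [-8]
-22 → replaces -8 → [-22]
-10 → extends → [-22, -10]
-4 → extends → [-22, -10, -4]
-9 → replaces -4 → [-22, -10, -9]
-24 → replaces -22 → [-24, -10, -9]
-16 → replaces -10 → [-24, -16, -9]
-3 → extends → [-24, -16, -9, -3]
-11 → replaces -9 → [-24, -16, -11, -3]
-24 → already a tail → [-24, -16, -11, -3]
-5 → replaces -3 → [-24, -16, -11, -5]
-4 → extends → [-24, -16, -11, -5, -4]
Five tails, so the longest strictly decreasing subsequence of the original has length 5.

5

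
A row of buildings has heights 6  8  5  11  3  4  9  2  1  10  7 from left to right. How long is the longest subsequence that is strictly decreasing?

Let dp[i] be the longest strictly decreasing subsequence ending at i:
i:      1  2  3  4  5  6  7  8  9 10 11
a[i]:   6  8  5 11  3  4  9  2  1 10  7
dp:     1  1  2  1  3  3  2  4  5  2  3
Maximum is 5.

5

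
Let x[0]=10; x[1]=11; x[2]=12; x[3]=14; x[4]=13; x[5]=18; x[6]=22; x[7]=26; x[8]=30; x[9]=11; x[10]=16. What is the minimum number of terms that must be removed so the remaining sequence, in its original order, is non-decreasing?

Fewest deletions = n − (longest non-decreasing subsequence).
i:      0  1  2  3  4  5  6  7  8  9 10
x[i]:  10 11 12 14 13 18 22 26 30 11 16
dp:     1  2  3  4  4  5  6  7  8  3  5
max dp = 8, so deletions = 11 − 8 = 3.

3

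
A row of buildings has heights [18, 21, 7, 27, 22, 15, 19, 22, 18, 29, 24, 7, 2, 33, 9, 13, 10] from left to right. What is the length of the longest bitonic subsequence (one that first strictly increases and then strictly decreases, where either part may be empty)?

8

inc[i] = longest strictly increasing subsequence ending at i; dec[i] = longest strictly decreasing subsequence starting at i:
i:      1  2  3  4  5  6  7  8  9 10 11 12 13 14 15 16 17
a[i]:  18 21  7 27 22 15 19 22 18 29 24  7  2 33  9 13 10
inc:    1  2  1  3  3  2  3  4  3  5  5  1  1  6  2  3  3
dec:    4  5  2  6  5  3  4  4  3  4  3  2  1  3  1  2  1
Best peak at i=4 (value 27): inc=3, dec=6, length 3+6−1 = 8.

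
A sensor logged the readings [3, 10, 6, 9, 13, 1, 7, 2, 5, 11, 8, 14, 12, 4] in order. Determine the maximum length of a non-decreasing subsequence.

Let dp[i] be the length of the longest such subsequence ending at index i:
i:      1  2  3  4  5  6  7  8  9 10 11 12 13 14
a[i]:   3 10  6  9 13  1  7  2  5 11  8 14 12  4
dp:     1  2  2  3  4  1  3  2  3  4  4  5  5  3
Maximum dp value is 5.

5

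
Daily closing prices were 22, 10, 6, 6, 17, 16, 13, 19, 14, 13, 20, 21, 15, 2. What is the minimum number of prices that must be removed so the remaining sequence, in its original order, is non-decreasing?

8

Fewest deletions = n − (longest non-decreasing subsequence).
i:      1  2  3  4  5  6  7  8  9 10 11 12 13 14
a[i]:  22 10  6  6 17 16 13 19 14 13 20 21 15  2
dp:     1  1  1  2  3  3  3  4  4  4  5  6  5  1
max dp = 6, so deletions = 14 − 6 = 8.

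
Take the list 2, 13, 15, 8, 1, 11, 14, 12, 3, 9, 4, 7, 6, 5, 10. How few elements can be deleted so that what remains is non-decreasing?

10

Fewest deletions = n − (longest non-decreasing subsequence).
Patience tails:
2 → extends → [2]
13 → extends → [2, 13]
15 → extends → [2, 13, 15]
8 → replaces 13 → [2, 8, 15]
1 → replaces 2 → [1, 8, 15]
11 → replaces 15 → [1, 8, 11]
14 → extends → [1, 8, 11, 14]
12 → replaces 14 → [1, 8, 11, 12]
3 → replaces 8 → [1, 3, 11, 12]
9 → replaces 11 → [1, 3, 9, 12]
4 → replaces 9 → [1, 3, 4, 12]
7 → replaces 12 → [1, 3, 4, 7]
6 → replaces 7 → [1, 3, 4, 6]
5 → replaces 6 → [1, 3, 4, 5]
10 → extends → [1, 3, 4, 5, 10]
Longest non-decreasing subsequence has length 5, so deletions = 15 − 5 = 10.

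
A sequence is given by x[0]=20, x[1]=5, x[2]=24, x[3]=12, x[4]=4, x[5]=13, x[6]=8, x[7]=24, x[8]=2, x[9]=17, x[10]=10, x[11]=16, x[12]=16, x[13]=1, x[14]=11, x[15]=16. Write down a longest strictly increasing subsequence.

Patience tails give the LIS length; then backtrack through the dp parents:
20 → extends → [20]
5 → replaces 20 → [5]
24 → extends → [5, 24]
12 → replaces 24 → [5, 12]
4 → replaces 5 → [4, 12]
13 → extends → [4, 12, 13]
8 → replaces 12 → [4, 8, 13]
24 → extends → [4, 8, 13, 24]
2 → replaces 4 → [2, 8, 13, 24]
17 → replaces 24 → [2, 8, 13, 17]
10 → replaces 13 → [2, 8, 10, 17]
16 → replaces 17 → [2, 8, 10, 16]
16 → already a tail → [2, 8, 10, 16]
1 → replaces 2 → [1, 8, 10, 16]
11 → replaces 16 → [1, 8, 10, 11]
16 → extends → [1, 8, 10, 11, 16]
Length 5; one witness is 5, 8, 10, 11, 16.

5, 8, 10, 11, 16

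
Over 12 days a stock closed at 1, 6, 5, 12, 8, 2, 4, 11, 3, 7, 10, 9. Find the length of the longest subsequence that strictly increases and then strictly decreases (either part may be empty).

6

inc[i] = longest strictly increasing subsequence ending at i; dec[i] = longest strictly decreasing subsequence starting at i:
i:      1  2  3  4  5  6  7  8  9 10 11 12
a[i]:   1  6  5 12  8  2  4 11  3  7 10  9
inc:    1  2  2  3  3  2  3  4  3  4  5  5
dec:    1  4  3  4  3  1  2  3  1  1  2  1
Best peak at i=4 (value 12): inc=3, dec=4, length 3+4−1 = 6.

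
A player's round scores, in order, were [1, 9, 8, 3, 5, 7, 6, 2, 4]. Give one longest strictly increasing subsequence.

1, 3, 5, 7

Patience tails give the LIS length; then backtrack through the dp parents:
1 → extends → [1]
9 → extends → [1, 9]
8 → replaces 9 → [1, 8]
3 → replaces 8 → [1, 3]
5 → extends → [1, 3, 5]
7 → extends → [1, 3, 5, 7]
6 → replaces 7 → [1, 3, 5, 6]
2 → replaces 3 → [1, 2, 5, 6]
4 → replaces 5 → [1, 2, 4, 6]
Length 4; one witness is 1, 3, 5, 7.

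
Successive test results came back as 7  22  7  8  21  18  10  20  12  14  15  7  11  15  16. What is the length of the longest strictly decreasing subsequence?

5

Negate each value so 'decreasing' becomes 'increasing', then run patience tails on the negated sequence:
-7 → extends → [-7]
-22 → replaces -7 → [-22]
-7 → extends → [-22, -7]
-8 → replaces -7 → [-22, -8]
-21 → replaces -8 → [-22, -21]
-18 → extends → [-22, -21, -18]
-10 → extends → [-22, -21, -18, -10]
-20 → replaces -18 → [-22, -21, -20, -10]
-12 → replaces -10 → [-22, -21, -20, -12]
-14 → replaces -12 → [-22, -21, -20, -14]
-15 → replaces -14 → [-22, -21, -20, -15]
-7 → extends → [-22, -21, -20, -15, -7]
-11 → replaces -7 → [-22, -21, -20, -15, -11]
-15 → already a tail → [-22, -21, -20, -15, -11]
-16 → replaces -15 → [-22, -21, -20, -16, -11]
Five tails, so the longest strictly decreasing subsequence of the original has length 5.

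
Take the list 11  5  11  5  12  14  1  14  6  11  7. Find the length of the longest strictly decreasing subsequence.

3

Let dp[i] be the longest strictly decreasing subsequence ending at i:
i:      1  2  3  4  5  6  7  8  9 10 11
a[i]:  11  5 11  5 12 14  1 14  6 11  7
dp:     1  2  1  2  1  1  3  1  2  2  3
Maximum is 3.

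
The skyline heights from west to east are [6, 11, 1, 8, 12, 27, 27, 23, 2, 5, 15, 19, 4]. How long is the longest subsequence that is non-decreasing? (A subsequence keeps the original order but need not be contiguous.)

5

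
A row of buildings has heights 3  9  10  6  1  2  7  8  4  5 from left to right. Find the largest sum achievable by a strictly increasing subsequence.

24

Let S[i] be the best sum of a strictly increasing subsequence ending at i:
i:      1  2  3  4  5  6  7  8  9 10
a[i]:   3  9 10  6  1  2  7  8  4  5
S:      3 12 22  9  1  3 16 24  7 12
Maximum is 24 (e.g. 3 + 6 + 7 + 8).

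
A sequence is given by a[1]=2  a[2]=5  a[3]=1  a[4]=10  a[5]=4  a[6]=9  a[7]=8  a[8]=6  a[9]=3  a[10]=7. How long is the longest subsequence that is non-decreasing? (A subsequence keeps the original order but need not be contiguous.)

4

Let dp[i] be the length of the longest such subsequence ending at index i:
i:      1  2  3  4  5  6  7  8  9 10
a[i]:   2  5  1 10  4  9  8  6  3  7
dp:     1  2  1  3  2  3  3  3  2  4
Maximum dp value is 4.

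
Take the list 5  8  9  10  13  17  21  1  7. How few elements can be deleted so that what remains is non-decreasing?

2

Fewest deletions = n − (longest non-decreasing subsequence).
Patience tails:
5 → extends → [5]
8 → extends → [5, 8]
9 → extends → [5, 8, 9]
10 → extends → [5, 8, 9, 10]
13 → extends → [5, 8, 9, 10, 13]
17 → extends → [5, 8, 9, 10, 13, 17]
21 → extends → [5, 8, 9, 10, 13, 17, 21]
1 → replaces 5 → [1, 8, 9, 10, 13, 17, 21]
7 → replaces 8 → [1, 7, 9, 10, 13, 17, 21]
Longest non-decreasing subsequence has length 7, so deletions = 9 − 7 = 2.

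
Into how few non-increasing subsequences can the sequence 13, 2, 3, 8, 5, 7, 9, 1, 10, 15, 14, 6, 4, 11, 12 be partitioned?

8

The minimum number of non-increasing subsequences covering a sequence equals the length of its longest strictly increasing subsequence.
LIS length is 8 (e.g. 2, 3, 5, 7, 9, 10, 11, 12), so 8 piles are needed.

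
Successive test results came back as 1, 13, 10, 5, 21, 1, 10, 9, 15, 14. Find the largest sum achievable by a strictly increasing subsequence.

35

Let S[i] be the best sum of a strictly increasing subsequence ending at i:
i:      1  2  3  4  5  6  7  8  9 10
a[i]:   1 13 10  5 21  1 10  9 15 14
S:      1 14 11  6 35  1 16 15 31 30
Maximum is 35 (e.g. 1 + 13 + 21).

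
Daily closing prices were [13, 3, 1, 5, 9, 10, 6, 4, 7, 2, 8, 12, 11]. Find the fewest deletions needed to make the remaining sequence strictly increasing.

7

Fewest deletions = n − (longest strictly increasing subsequence).
i:      1  2  3  4  5  6  7  8  9 10 11 12 13
a[i]:  13  3  1  5  9 10  6  4  7  2  8 12 11
dp:     1  1  1  2  3  4  3  2  4  2  5  6  6
max dp = 6, so deletions = 13 − 6 = 7.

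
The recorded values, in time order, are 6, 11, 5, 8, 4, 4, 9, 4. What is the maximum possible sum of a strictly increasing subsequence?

Let S[i] be the best sum of a strictly increasing subsequence ending at i:
i:      1  2  3  4  5  6  7  8
a[i]:   6 11  5  8  4  4  9  4
S:      6 17  5 14  4  4 23  4
Maximum is 23 (e.g. 6 + 8 + 9).

23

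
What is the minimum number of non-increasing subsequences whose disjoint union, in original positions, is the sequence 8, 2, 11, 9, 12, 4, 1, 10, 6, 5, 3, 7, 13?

The minimum number of non-increasing subsequences covering a sequence equals the length of its longest strictly increasing subsequence.
LIS length is 5 (e.g. 2, 4, 6, 7, 13), so 5 piles are needed.

5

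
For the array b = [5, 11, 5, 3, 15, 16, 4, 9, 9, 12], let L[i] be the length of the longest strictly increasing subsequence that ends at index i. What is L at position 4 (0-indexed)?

3

dp[i] = 1 + max{dp[j] : j<i, b[j]<b[i]} (or 1 if no such j):
i:      0  1  2  3  4  5  6  7  8  9
b[i]:   5 11  5  3 15 16  4  9  9 12
dp:     1  2  1  1  3  4  2  3  3  4
At index 4 the value is 3.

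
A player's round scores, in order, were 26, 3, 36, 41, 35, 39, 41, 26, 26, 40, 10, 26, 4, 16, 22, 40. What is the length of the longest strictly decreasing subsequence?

Negate each value so 'decreasing' becomes 'increasing', then run patience tails on the negated sequence:
-26 → extends → [-26]
-3 → extends → [-26, -3]
-36 → replaces -26 → [-36, -3]
-41 → replaces -36 → [-41, -3]
-35 → replaces -3 → [-41, -35]
-39 → replaces -35 → [-41, -39]
-41 → already a tail → [-41, -39]
-26 → extends → [-41, -39, -26]
-26 → already a tail → [-41, -39, -26]
-40 → replaces -39 → [-41, -40, -26]
-10 → extends → [-41, -40, -26, -10]
-26 → already a tail → [-41, -40, -26, -10]
-4 → extends → [-41, -40, -26, -10, -4]
-16 → replaces -10 → [-41, -40, -26, -16, -4]
-22 → replaces -16 → [-41, -40, -26, -22, -4]
-40 → already a tail → [-41, -40, -26, -22, -4]
Five tails, so the longest strictly decreasing subsequence of the original has length 5.

5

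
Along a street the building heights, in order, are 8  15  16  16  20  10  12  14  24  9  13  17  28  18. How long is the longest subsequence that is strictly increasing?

Track the smallest tail for each achievable length (strict):
8 → extends → [8]
15 → extends → [8, 15]
16 → extends → [8, 15, 16]
16 → already a tail → [8, 15, 16]
20 → extends → [8, 15, 16, 20]
10 → replaces 15 → [8, 10, 16, 20]
12 → replaces 16 → [8, 10, 12, 20]
14 → replaces 20 → [8, 10, 12, 14]
24 → extends → [8, 10, 12, 14, 24]
9 → replaces 10 → [8, 9, 12, 14, 24]
13 → replaces 14 → [8, 9, 12, 13, 24]
17 → replaces 24 → [8, 9, 12, 13, 17]
28 → extends → [8, 9, 12, 13, 17, 28]
18 → replaces 28 → [8, 9, 12, 13, 17, 18]
Six tails, so the longest strictly increasing subsequence has length 6 (e.g. 8, 15, 16, 20, 24, 28).

6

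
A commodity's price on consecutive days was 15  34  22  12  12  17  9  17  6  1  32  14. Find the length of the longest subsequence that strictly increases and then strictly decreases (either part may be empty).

inc[i] = longest strictly increasing subsequence ending at i; dec[i] = longest strictly decreasing subsequence starting at i:
i:      1  2  3  4  5  6  7  8  9 10 11 12
a[i]:  15 34 22 12 12 17  9 17  6  1 32 14
inc:    1  2  2  1  1  2  1  2  1  1  3  2
dec:    5  6  5  4  4  4  3  3  2  1  2  1
Best peak at i=2 (value 34): inc=2, dec=6, length 2+6−1 = 7.

7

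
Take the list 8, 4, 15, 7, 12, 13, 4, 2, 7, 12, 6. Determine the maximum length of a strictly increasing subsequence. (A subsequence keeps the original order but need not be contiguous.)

4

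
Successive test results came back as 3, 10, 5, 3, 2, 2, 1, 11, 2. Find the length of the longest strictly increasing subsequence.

3

Let dp[i] be the length of the longest such subsequence ending at index i:
i:      1  2  3  4  5  6  7  8  9
a[i]:   3 10  5  3  2  2  1 11  2
dp:     1  2  2  1  1  1  1  3  2
Maximum dp value is 3.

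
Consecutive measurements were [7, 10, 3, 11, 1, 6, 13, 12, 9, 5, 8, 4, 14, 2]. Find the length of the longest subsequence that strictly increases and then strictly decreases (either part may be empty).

9

inc[i] = longest strictly increasing subsequence ending at i; dec[i] = longest strictly decreasing subsequence starting at i:
i:      1  2  3  4  5  6  7  8  9 10 11 12 13 14
a[i]:   7 10  3 11  1  6 13 12  9  5  8  4 14  2
inc:    1  2  1  3  1  2  4  4  3  2  3  2  5  2
dec:    5  5  2  5  1  4  6  5  4  3  3  2  2  1
Best peak at i=7 (value 13): inc=4, dec=6, length 4+6−1 = 9.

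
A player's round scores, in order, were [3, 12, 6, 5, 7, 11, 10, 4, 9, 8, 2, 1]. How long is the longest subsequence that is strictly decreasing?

Negate each value so 'decreasing' becomes 'increasing', then run patience tails on the negated sequence:
-3 → extends → [-3]
-12 → replaces -3 → [-12]
-6 → extends → [-12, -6]
-5 → extends → [-12, -6, -5]
-7 → replaces -6 → [-12, -7, -5]
-11 → replaces -7 → [-12, -11, -5]
-10 → replaces -5 → [-12, -11, -10]
-4 → extends → [-12, -11, -10, -4]
-9 → replaces -4 → [-12, -11, -10, -9]
-8 → extends → [-12, -11, -10, -9, -8]
-2 → extends → [-12, -11, -10, -9, -8, -2]
-1 → extends → [-12, -11, -10, -9, -8, -2, -1]
Seven tails, so the longest strictly decreasing subsequence of the original has length 7.

7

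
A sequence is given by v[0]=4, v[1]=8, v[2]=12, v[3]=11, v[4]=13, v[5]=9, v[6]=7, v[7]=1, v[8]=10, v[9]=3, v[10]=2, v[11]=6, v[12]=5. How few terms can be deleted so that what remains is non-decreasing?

Fewest deletions = n − (longest non-decreasing subsequence).
i:      0  1  2  3  4  5  6  7  8  9 10 11 12
v[i]:   4  8 12 11 13  9  7  1 10  3  2  6  5
dp:     1  2  3  3  4  3  2  1  4  2  2  3  3
max dp = 4, so deletions = 13 − 4 = 9.

9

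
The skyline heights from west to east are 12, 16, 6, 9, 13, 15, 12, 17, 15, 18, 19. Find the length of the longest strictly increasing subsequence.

7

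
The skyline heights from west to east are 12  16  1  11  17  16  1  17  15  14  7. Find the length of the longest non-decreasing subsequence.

4

Track the smallest tail for each achievable length (allowing ties):
12 → extends → [12]
16 → extends → [12, 16]
1 → replaces 12 → [1, 16]
11 → replaces 16 → [1, 11]
17 → extends → [1, 11, 17]
16 → replaces 17 → [1, 11, 16]
1 → replaces 11 → [1, 1, 16]
17 → extends → [1, 1, 16, 17]
15 → replaces 16 → [1, 1, 15, 17]
14 → replaces 15 → [1, 1, 14, 17]
7 → replaces 14 → [1, 1, 7, 17]
Four tails, so the longest non-decreasing subsequence has length 4 (e.g. 12, 16, 17, 17).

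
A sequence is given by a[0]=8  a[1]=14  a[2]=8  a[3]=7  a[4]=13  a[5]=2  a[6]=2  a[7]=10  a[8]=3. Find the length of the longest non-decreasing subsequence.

3

Track the smallest tail for each achievable length (allowing ties):
8 → extends → [8]
14 → extends → [8, 14]
8 → replaces 14 → [8, 8]
7 → replaces 8 → [7, 8]
13 → extends → [7, 8, 13]
2 → replaces 7 → [2, 8, 13]
2 → replaces 8 → [2, 2, 13]
10 → replaces 13 → [2, 2, 10]
3 → replaces 10 → [2, 2, 3]
Three tails, so the longest non-decreasing subsequence has length 3 (e.g. 8, 8, 13).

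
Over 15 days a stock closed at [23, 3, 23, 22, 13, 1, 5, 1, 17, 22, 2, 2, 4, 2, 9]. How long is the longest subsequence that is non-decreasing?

Track the smallest tail for each achievable length (allowing ties):
23 → extends → [23]
3 → replaces 23 → [3]
23 → extends → [3, 23]
22 → replaces 23 → [3, 22]
13 → replaces 22 → [3, 13]
1 → replaces 3 → [1, 13]
5 → replaces 13 → [1, 5]
1 → replaces 5 → [1, 1]
17 → extends → [1, 1, 17]
22 → extends → [1, 1, 17, 22]
2 → replaces 17 → [1, 1, 2, 22]
2 → replaces 22 → [1, 1, 2, 2]
4 → extends → [1, 1, 2, 2, 4]
2 → replaces 4 → [1, 1, 2, 2, 2]
9 → extends → [1, 1, 2, 2, 2, 9]
Six tails, so the longest non-decreasing subsequence has length 6 (e.g. 1, 1, 2, 2, 4, 9).

6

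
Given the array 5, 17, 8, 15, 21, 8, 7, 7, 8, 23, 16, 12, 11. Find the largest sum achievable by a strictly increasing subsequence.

72

Let S[i] be the best sum of a strictly increasing subsequence ending at i:
i:      1  2  3  4  5  6  7  8  9 10 11 12 13
a[i]:   5 17  8 15 21  8  7  7  8 23 16 12 11
S:      5 22 13 28 49 13 12 12 20 72 44 32 31
Maximum is 72 (e.g. 5 + 8 + 15 + 21 + 23).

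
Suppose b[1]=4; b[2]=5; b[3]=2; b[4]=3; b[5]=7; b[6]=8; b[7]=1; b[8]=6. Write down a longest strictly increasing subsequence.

Patience tails give the LIS length; then backtrack through the dp parents:
4 → extends → [4]
5 → extends → [4, 5]
2 → replaces 4 → [2, 5]
3 → replaces 5 → [2, 3]
7 → extends → [2, 3, 7]
8 → extends → [2, 3, 7, 8]
1 → replaces 2 → [1, 3, 7, 8]
6 → replaces 7 → [1, 3, 6, 8]
Length 4; one witness is 4, 5, 7, 8.

4, 5, 7, 8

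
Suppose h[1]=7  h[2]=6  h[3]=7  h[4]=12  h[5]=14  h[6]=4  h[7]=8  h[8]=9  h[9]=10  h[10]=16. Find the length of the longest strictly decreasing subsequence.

Let dp[i] be the longest strictly decreasing subsequence ending at i:
i:      1  2  3  4  5  6  7  8  9 10
h[i]:   7  6  7 12 14  4  8  9 10 16
dp:     1  2  1  1  1  3  2  2  2  1
Maximum is 3.

3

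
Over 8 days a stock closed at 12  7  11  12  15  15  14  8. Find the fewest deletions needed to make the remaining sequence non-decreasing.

Fewest deletions = n − (longest non-decreasing subsequence).
i:      1  2  3  4  5  6  7  8
a[i]:  12  7 11 12 15 15 14  8
dp:     1  1  2  3  4  5  4  2
max dp = 5, so deletions = 8 − 5 = 3.

3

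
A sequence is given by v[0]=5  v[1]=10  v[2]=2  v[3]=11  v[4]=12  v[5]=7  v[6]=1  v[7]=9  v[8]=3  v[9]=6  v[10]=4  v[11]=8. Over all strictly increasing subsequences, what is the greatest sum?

38

Let S[i] be the best sum of a strictly increasing subsequence ending at i:
i:      0  1  2  3  4  5  6  7  8  9 10 11
v[i]:   5 10  2 11 12  7  1  9  3  6  4  8
S:      5 15  2 26 38 12  1 21  5 11  9 20
Maximum is 38 (e.g. 5 + 10 + 11 + 12).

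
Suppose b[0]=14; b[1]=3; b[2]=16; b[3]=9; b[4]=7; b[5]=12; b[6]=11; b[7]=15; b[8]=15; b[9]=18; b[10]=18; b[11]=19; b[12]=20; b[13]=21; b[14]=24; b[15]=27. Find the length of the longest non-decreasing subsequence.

12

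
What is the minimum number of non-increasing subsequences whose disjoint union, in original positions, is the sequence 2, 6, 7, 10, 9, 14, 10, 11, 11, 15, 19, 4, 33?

9

Place each on the leftmost legal pile:
2 → new pile 1 (tops now [2])
6 → new pile 2 (tops now [2, 6])
7 → new pile 3 (tops now [2, 6, 7])
10 → new pile 4 (tops now [2, 6, 7, 10])
9 → pile 4 (tops now [2, 6, 7, 9])
14 → new pile 5 (tops now [2, 6, 7, 9, 14])
10 → pile 5 (tops now [2, 6, 7, 9, 10])
11 → new pile 6 (tops now [2, 6, 7, 9, 10, 11])
11 → pile 6 (tops now [2, 6, 7, 9, 10, 11])
15 → new pile 7 (tops now [2, 6, 7, 9, 10, 11, 15])
19 → new pile 8 (tops now [2, 6, 7, 9, 10, 11, 15, 19])
4 → pile 2 (tops now [2, 4, 7, 9, 10, 11, 15, 19])
33 → new pile 9 (tops now [2, 4, 7, 9, 10, 11, 15, 19, 33])
Nine piles.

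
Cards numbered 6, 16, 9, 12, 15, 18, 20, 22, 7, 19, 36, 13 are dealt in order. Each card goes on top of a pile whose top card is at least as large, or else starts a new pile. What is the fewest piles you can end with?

Place each on the leftmost legal pile:
6 → new pile 1 (tops now [6])
16 → new pile 2 (tops now [6, 16])
9 → pile 2 (tops now [6, 9])
12 → new pile 3 (tops now [6, 9, 12])
15 → new pile 4 (tops now [6, 9, 12, 15])
18 → new pile 5 (tops now [6, 9, 12, 15, 18])
20 → new pile 6 (tops now [6, 9, 12, 15, 18, 20])
22 → new pile 7 (tops now [6, 9, 12, 15, 18, 20, 22])
7 → pile 2 (tops now [6, 7, 12, 15, 18, 20, 22])
19 → pile 6 (tops now [6, 7, 12, 15, 18, 19, 22])
36 → new pile 8 (tops now [6, 7, 12, 15, 18, 19, 22, 36])
13 → pile 4 (tops now [6, 7, 12, 13, 18, 19, 22, 36])
Eight piles.

8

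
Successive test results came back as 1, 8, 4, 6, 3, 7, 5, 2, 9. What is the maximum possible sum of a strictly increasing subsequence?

Let S[i] be the best sum of a strictly increasing subsequence ending at i:
i:      1  2  3  4  5  6  7  8  9
a[i]:   1  8  4  6  3  7  5  2  9
S:      1  9  5 11  4 18 10  3 27
Maximum is 27 (e.g. 1 + 4 + 6 + 7 + 9).

27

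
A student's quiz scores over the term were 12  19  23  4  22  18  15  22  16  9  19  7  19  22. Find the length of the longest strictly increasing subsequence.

5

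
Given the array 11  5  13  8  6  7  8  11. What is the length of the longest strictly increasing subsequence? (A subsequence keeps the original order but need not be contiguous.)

5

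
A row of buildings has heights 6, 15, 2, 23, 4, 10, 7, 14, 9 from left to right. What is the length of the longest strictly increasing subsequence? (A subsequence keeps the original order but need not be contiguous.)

4

Track the smallest tail for each achievable length (strict):
6 → extends → [6]
15 → extends → [6, 15]
2 → replaces 6 → [2, 15]
23 → extends → [2, 15, 23]
4 → replaces 15 → [2, 4, 23]
10 → replaces 23 → [2, 4, 10]
7 → replaces 10 → [2, 4, 7]
14 → extends → [2, 4, 7, 14]
9 → replaces 14 → [2, 4, 7, 9]
Four tails, so the longest strictly increasing subsequence has length 4 (e.g. 2, 4, 10, 14).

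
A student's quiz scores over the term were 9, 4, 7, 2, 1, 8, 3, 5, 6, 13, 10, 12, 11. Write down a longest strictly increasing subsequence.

2, 3, 5, 6, 10, 12

Patience tails give the LIS length; then backtrack through the dp parents:
9 → extends → [9]
4 → replaces 9 → [4]
7 → extends → [4, 7]
2 → replaces 4 → [2, 7]
1 → replaces 2 → [1, 7]
8 → extends → [1, 7, 8]
3 → replaces 7 → [1, 3, 8]
5 → replaces 8 → [1, 3, 5]
6 → extends → [1, 3, 5, 6]
13 → extends → [1, 3, 5, 6, 13]
10 → replaces 13 → [1, 3, 5, 6, 10]
12 → extends → [1, 3, 5, 6, 10, 12]
11 → replaces 12 → [1, 3, 5, 6, 10, 11]
Length 6; one witness is 2, 3, 5, 6, 10, 12.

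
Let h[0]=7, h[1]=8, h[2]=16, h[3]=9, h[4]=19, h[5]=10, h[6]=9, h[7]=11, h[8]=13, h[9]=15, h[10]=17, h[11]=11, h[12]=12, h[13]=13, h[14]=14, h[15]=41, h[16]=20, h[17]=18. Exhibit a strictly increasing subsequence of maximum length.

Patience tails give the LIS length; then backtrack through the dp parents:
7 → extends → [7]
8 → extends → [7, 8]
16 → extends → [7, 8, 16]
9 → replaces 16 → [7, 8, 9]
19 → extends → [7, 8, 9, 19]
10 → replaces 19 → [7, 8, 9, 10]
9 → already a tail → [7, 8, 9, 10]
11 → extends → [7, 8, 9, 10, 11]
13 → extends → [7, 8, 9, 10, 11, 13]
15 → extends → [7, 8, 9, 10, 11, 13, 15]
17 → extends → [7, 8, 9, 10, 11, 13, 15, 17]
11 → already a tail → [7, 8, 9, 10, 11, 13, 15, 17]
12 → replaces 13 → [7, 8, 9, 10, 11, 12, 15, 17]
13 → replaces 15 → [7, 8, 9, 10, 11, 12, 13, 17]
14 → replaces 17 → [7, 8, 9, 10, 11, 12, 13, 14]
41 → extends → [7, 8, 9, 10, 11, 12, 13, 14, 41]
20 → replaces 41 → [7, 8, 9, 10, 11, 12, 13, 14, 20]
18 → replaces 20 → [7, 8, 9, 10, 11, 12, 13, 14, 18]
Length 9; one witness is 7, 8, 9, 10, 11, 13, 15, 17, 41.

7, 8, 9, 10, 11, 13, 15, 17, 41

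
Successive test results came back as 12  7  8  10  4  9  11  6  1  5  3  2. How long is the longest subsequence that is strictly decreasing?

Negate each value so 'decreasing' becomes 'increasing', then run patience tails on the negated sequence:
-12 → extends → [-12]
-7 → extends → [-12, -7]
-8 → replaces -7 → [-12, -8]
-10 → replaces -8 → [-12, -10]
-4 → extends → [-12, -10, -4]
-9 → replaces -4 → [-12, -10, -9]
-11 → replaces -10 → [-12, -11, -9]
-6 → extends → [-12, -11, -9, -6]
-1 → extends → [-12, -11, -9, -6, -1]
-5 → replaces -1 → [-12, -11, -9, -6, -5]
-3 → extends → [-12, -11, -9, -6, -5, -3]
-2 → extends → [-12, -11, -9, -6, -5, -3, -2]
Seven tails, so the longest strictly decreasing subsequence of the original has length 7.

7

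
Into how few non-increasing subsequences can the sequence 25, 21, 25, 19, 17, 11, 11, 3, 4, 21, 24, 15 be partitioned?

The minimum number of non-increasing subsequences covering a sequence equals the length of its longest strictly increasing subsequence.
LIS length is 4 (e.g. 3, 4, 21, 24), so 4 piles are needed.

4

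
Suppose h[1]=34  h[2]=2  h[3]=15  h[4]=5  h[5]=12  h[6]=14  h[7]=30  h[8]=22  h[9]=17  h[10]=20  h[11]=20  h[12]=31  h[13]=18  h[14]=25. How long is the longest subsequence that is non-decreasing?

8

Let dp[i] be the length of the longest such subsequence ending at index i:
i:      1  2  3  4  5  6  7  8  9 10 11 12 13 14
h[i]:  34  2 15  5 12 14 30 22 17 20 20 31 18 25
dp:     1  1  2  2  3  4  5  5  5  6  7  8  6  8
Maximum dp value is 8.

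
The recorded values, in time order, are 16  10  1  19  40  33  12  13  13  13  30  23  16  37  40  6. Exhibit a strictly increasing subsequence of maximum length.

10, 12, 13, 30, 37, 40

Patience tails give the LIS length; then backtrack through the dp parents:
16 → extends → [16]
10 → replaces 16 → [10]
1 → replaces 10 → [1]
19 → extends → [1, 19]
40 → extends → [1, 19, 40]
33 → replaces 40 → [1, 19, 33]
12 → replaces 19 → [1, 12, 33]
13 → replaces 33 → [1, 12, 13]
13 → already a tail → [1, 12, 13]
13 → already a tail → [1, 12, 13]
30 → extends → [1, 12, 13, 30]
23 → replaces 30 → [1, 12, 13, 23]
16 → replaces 23 → [1, 12, 13, 16]
37 → extends → [1, 12, 13, 16, 37]
40 → extends → [1, 12, 13, 16, 37, 40]
6 → replaces 12 → [1, 6, 13, 16, 37, 40]
Length 6; one witness is 10, 12, 13, 30, 37, 40.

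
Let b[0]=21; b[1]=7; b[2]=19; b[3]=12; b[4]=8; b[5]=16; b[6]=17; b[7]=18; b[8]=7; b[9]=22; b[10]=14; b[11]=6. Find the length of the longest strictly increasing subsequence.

6

Track the smallest tail for each achievable length (strict):
21 → extends → [21]
7 → replaces 21 → [7]
19 → extends → [7, 19]
12 → replaces 19 → [7, 12]
8 → replaces 12 → [7, 8]
16 → extends → [7, 8, 16]
17 → extends → [7, 8, 16, 17]
18 → extends → [7, 8, 16, 17, 18]
7 → already a tail → [7, 8, 16, 17, 18]
22 → extends → [7, 8, 16, 17, 18, 22]
14 → replaces 16 → [7, 8, 14, 17, 18, 22]
6 → replaces 7 → [6, 8, 14, 17, 18, 22]
Six tails, so the longest strictly increasing subsequence has length 6 (e.g. 7, 12, 16, 17, 18, 22).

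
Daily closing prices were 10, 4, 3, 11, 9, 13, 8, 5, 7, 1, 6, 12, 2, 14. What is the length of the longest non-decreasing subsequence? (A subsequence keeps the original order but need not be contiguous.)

Let dp[i] be the length of the longest such subsequence ending at index i:
i:      1  2  3  4  5  6  7  8  9 10 11 12 13 14
a[i]:  10  4  3 11  9 13  8  5  7  1  6 12  2 14
dp:     1  1  1  2  2  3  2  2  3  1  3  4  2  5
Maximum dp value is 5.

5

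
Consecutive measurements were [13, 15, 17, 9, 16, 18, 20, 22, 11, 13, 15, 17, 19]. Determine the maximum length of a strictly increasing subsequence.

Track the smallest tail for each achievable length (strict):
13 → extends → [13]
15 → extends → [13, 15]
17 → extends → [13, 15, 17]
9 → replaces 13 → [9, 15, 17]
16 → replaces 17 → [9, 15, 16]
18 → extends → [9, 15, 16, 18]
20 → extends → [9, 15, 16, 18, 20]
22 → extends → [9, 15, 16, 18, 20, 22]
11 → replaces 15 → [9, 11, 16, 18, 20, 22]
13 → replaces 16 → [9, 11, 13, 18, 20, 22]
15 → replaces 18 → [9, 11, 13, 15, 20, 22]
17 → replaces 20 → [9, 11, 13, 15, 17, 22]
19 → replaces 22 → [9, 11, 13, 15, 17, 19]
Six tails, so the longest strictly increasing subsequence has length 6 (e.g. 13, 15, 17, 18, 20, 22).

6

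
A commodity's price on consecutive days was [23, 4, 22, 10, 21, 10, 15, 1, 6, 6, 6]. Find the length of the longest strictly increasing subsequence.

3

Track the smallest tail for each achievable length (strict):
23 → extends → [23]
4 → replaces 23 → [4]
22 → extends → [4, 22]
10 → replaces 22 → [4, 10]
21 → extends → [4, 10, 21]
10 → already a tail → [4, 10, 21]
15 → replaces 21 → [4, 10, 15]
1 → replaces 4 → [1, 10, 15]
6 → replaces 10 → [1, 6, 15]
6 → already a tail → [1, 6, 15]
6 → already a tail → [1, 6, 15]
Three tails, so the longest strictly increasing subsequence has length 3 (e.g. 4, 10, 21).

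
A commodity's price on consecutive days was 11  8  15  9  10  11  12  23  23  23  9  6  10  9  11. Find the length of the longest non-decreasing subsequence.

Let dp[i] be the length of the longest such subsequence ending at index i:
i:      1  2  3  4  5  6  7  8  9 10 11 12 13 14 15
a[i]:  11  8 15  9 10 11 12 23 23 23  9  6 10  9 11
dp:     1  1  2  2  3  4  5  6  7  8  3  1  4  4  5
Maximum dp value is 8.

8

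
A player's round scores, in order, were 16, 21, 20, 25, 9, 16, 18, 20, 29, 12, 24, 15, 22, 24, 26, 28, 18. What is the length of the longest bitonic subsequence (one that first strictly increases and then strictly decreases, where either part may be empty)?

inc[i] = longest strictly increasing subsequence ending at i; dec[i] = longest strictly decreasing subsequence starting at i:
i:      1  2  3  4  5  6  7  8  9 10 11 12 13 14 15 16 17
a[i]:  16 21 20 25  9 16 18 20 29 12 24 15 22 24 26 28 18
inc:    1  2  2  3  1  2  3  4  5  2  5  3  5  6  7  8  4
dec:    2  4  3  4  1  2  2  2  4  1  3  1  2  2  2  2  1
Best peak at i=16 (value 28): inc=8, dec=2, length 8+2−1 = 9.

9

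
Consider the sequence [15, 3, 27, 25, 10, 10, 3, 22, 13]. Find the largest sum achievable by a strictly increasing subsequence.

Let S[i] be the best sum of a strictly increasing subsequence ending at i:
i:      1  2  3  4  5  6  7  8  9
a[i]:  15  3 27 25 10 10  3 22 13
S:     15  3 42 40 13 13  3 37 26
Maximum is 42 (e.g. 15 + 27).

42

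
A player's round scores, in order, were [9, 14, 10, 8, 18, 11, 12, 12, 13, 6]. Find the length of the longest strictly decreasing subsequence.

4

Negate each value so 'decreasing' becomes 'increasing', then run patience tails on the negated sequence:
-9 → extends → [-9]
-14 → replaces -9 → [-14]
-10 → extends → [-14, -10]
-8 → extends → [-14, -10, -8]
-18 → replaces -14 → [-18, -10, -8]
-11 → replaces -10 → [-18, -11, -8]
-12 → replaces -11 → [-18, -12, -8]
-12 → already a tail → [-18, -12, -8]
-13 → replaces -12 → [-18, -13, -8]
-6 → extends → [-18, -13, -8, -6]
Four tails, so the longest strictly decreasing subsequence of the original has length 4.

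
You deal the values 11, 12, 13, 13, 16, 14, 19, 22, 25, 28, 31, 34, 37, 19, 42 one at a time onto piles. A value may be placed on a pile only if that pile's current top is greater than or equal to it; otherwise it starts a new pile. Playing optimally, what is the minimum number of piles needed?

Place each on the leftmost legal pile:
11 → new pile 1 (tops now [11])
12 → new pile 2 (tops now [11, 12])
13 → new pile 3 (tops now [11, 12, 13])
13 → pile 3 (tops now [11, 12, 13])
16 → new pile 4 (tops now [11, 12, 13, 16])
14 → pile 4 (tops now [11, 12, 13, 14])
19 → new pile 5 (tops now [11, 12, 13, 14, 19])
22 → new pile 6 (tops now [11, 12, 13, 14, 19, 22])
25 → new pile 7 (tops now [11, 12, 13, 14, 19, 22, 25])
28 → new pile 8 (tops now [11, 12, 13, 14, 19, 22, 25, 28])
31 → new pile 9 (tops now [11, 12, 13, 14, 19, 22, 25, 28, 31])
34 → new pile 10 (tops now [11, 12, 13, 14, 19, 22, 25, 28, 31, 34])
37 → new pile 11 (tops now [11, 12, 13, 14, 19, 22, 25, 28, 31, 34, 37])
19 → pile 5 (tops now [11, 12, 13, 14, 19, 22, 25, 28, 31, 34, 37])
42 → new pile 12 (tops now [11, 12, 13, 14, 19, 22, 25, 28, 31, 34, 37, 42])
Twelve piles.

12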